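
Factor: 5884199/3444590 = 2^(-1 )* 5^ ( - 1 ) *401^( - 1)*859^( - 1 ) * 881^1*6679^1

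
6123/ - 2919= - 3+878/973 =- 2.10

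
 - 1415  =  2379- 3794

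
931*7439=6925709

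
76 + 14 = 90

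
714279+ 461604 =1175883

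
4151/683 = 4151/683 = 6.08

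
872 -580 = 292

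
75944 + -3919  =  72025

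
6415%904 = 87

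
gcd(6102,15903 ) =27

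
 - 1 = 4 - 5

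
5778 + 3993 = 9771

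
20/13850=2/1385 = 0.00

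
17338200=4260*4070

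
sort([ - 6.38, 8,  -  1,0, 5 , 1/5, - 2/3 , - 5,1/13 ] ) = [ - 6.38 , - 5,-1 , - 2/3, 0, 1/13,1/5,  5 , 8]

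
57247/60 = 57247/60 = 954.12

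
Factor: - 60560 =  - 2^4 *5^1*757^1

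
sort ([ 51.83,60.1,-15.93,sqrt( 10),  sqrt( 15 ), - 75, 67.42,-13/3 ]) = [-75,-15.93  ,- 13/3,sqrt(10 ),  sqrt(15 ),51.83, 60.1, 67.42 ]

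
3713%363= 83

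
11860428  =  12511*948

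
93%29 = 6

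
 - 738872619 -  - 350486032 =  - 388386587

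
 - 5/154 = - 5/154= - 0.03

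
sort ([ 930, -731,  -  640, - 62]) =[ - 731,-640, - 62, 930 ]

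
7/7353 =7/7353 =0.00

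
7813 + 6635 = 14448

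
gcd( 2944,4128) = 32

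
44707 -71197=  -26490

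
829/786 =829/786 = 1.05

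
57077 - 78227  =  -21150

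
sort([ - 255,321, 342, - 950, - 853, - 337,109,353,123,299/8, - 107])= [ - 950, - 853, - 337, - 255,  -  107, 299/8, 109  ,  123,321,342, 353 ]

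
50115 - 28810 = 21305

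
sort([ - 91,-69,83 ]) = [-91, - 69,83 ]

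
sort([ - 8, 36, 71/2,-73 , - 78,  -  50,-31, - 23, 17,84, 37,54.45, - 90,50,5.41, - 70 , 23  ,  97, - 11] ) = [ - 90, - 78, - 73,-70, - 50 ,-31, - 23,-11, - 8, 5.41 , 17, 23,71/2,36 , 37,50,54.45, 84,97] 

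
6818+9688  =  16506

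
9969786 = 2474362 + 7495424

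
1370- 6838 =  - 5468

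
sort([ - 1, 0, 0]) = [-1,0,0]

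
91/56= 1 + 5/8=1.62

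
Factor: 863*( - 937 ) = -863^1*937^1  =  -  808631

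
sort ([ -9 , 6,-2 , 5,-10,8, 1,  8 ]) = [ - 10, - 9, - 2, 1,5,6,8, 8 ]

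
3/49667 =3/49667 = 0.00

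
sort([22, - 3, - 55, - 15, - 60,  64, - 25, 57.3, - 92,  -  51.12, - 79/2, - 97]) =[ - 97,-92, - 60, - 55, - 51.12, -79/2, - 25, - 15, - 3,22,57.3 , 64 ] 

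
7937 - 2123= 5814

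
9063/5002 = 9063/5002= 1.81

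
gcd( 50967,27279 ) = 63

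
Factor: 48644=2^2 *12161^1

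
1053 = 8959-7906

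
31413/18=10471/6 = 1745.17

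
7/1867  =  7/1867 = 0.00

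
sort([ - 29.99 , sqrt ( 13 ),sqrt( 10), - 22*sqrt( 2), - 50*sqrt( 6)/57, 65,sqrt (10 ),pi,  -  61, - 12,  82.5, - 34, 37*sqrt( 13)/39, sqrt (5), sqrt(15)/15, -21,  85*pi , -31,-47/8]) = [ - 61, - 34, - 22 *sqrt ( 2), - 31, - 29.99, - 21, -12, - 47/8, - 50*sqrt( 6)/57,sqrt (15)/15, sqrt ( 5), pi, sqrt( 10), sqrt(10), 37*sqrt( 13)/39, sqrt (13), 65, 82.5,85*pi]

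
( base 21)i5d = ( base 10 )8056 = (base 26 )BNM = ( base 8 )17570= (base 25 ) cm6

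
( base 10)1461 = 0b10110110101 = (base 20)3d1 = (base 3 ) 2000010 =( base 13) 885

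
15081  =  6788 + 8293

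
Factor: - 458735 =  - 5^1*23^1*3989^1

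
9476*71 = 672796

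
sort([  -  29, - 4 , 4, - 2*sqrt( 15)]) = [ - 29, - 2 * sqrt(15),-4, 4]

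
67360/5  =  13472 =13472.00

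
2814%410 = 354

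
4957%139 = 92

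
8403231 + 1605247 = 10008478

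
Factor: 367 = 367^1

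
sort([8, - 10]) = [ - 10,8 ] 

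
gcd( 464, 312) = 8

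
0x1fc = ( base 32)fs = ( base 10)508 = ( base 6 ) 2204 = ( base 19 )17E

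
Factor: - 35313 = - 3^1*79^1*149^1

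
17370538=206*84323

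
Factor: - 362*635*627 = -144128490  =  - 2^1*3^1*5^1 * 11^1*19^1*127^1 * 181^1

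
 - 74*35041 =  - 2593034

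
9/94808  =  9/94808 = 0.00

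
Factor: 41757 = 3^1*31^1*449^1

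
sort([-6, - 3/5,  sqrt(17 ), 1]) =[ - 6, - 3/5,1, sqrt( 17)] 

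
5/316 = 5/316 =0.02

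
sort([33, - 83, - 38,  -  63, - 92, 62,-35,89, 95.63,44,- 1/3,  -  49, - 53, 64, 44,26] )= [ - 92, - 83, - 63,-53, - 49, - 38, - 35, - 1/3, 26,33, 44 , 44,62,  64, 89, 95.63] 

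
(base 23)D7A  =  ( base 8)15610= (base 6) 52344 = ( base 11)5328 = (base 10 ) 7048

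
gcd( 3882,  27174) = 3882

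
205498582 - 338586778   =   - 133088196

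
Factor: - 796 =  - 2^2*199^1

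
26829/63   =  2981/7 = 425.86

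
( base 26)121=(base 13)441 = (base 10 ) 729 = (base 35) KT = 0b1011011001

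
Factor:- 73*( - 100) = 2^2*5^2*73^1 = 7300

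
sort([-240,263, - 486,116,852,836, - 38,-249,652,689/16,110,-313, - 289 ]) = [- 486 ,  -  313,-289, - 249, - 240, - 38,689/16,  110,116,263,652,836, 852 ] 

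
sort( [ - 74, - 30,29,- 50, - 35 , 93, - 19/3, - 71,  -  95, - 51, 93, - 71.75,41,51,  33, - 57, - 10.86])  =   [ - 95,-74, - 71.75, - 71, - 57, - 51, - 50 ,-35, - 30, - 10.86, - 19/3 , 29, 33,41 , 51, 93,93]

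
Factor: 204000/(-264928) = -375/487 = - 3^1*5^3*487^(  -  1)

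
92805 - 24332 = 68473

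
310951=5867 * 53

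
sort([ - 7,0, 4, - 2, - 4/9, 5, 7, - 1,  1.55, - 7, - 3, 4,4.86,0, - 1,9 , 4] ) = [ - 7 , - 7, - 3, - 2, - 1, - 1,  -  4/9 , 0,0 , 1.55,4, 4 , 4,4.86, 5,7,9] 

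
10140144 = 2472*4102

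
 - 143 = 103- 246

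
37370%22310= 15060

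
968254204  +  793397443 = 1761651647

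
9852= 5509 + 4343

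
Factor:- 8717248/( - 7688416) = 2^1*136207^1 * 240263^( - 1) = 272414/240263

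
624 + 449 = 1073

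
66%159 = 66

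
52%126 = 52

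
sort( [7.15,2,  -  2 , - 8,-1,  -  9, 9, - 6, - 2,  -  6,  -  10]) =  [-10, - 9 ,  -  8 , - 6, - 6,-2, - 2, - 1,2,7.15,9]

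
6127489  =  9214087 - 3086598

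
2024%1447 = 577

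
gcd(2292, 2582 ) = 2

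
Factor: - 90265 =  - 5^1 * 7^1 * 2579^1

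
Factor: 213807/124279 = 363/211 = 3^1*11^2*211^( - 1 ) 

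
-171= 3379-3550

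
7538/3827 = 1 + 3711/3827 = 1.97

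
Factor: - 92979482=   -  2^1*157^1*277^1*1069^1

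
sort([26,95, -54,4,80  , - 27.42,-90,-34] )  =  [  -  90, - 54,- 34, - 27.42 , 4,  26,80,95 ]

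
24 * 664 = 15936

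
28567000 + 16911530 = 45478530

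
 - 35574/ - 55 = 3234/5 = 646.80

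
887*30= 26610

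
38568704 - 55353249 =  -16784545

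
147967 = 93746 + 54221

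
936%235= 231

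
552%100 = 52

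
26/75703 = 26/75703= 0.00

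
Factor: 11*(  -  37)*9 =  - 3663  =  - 3^2 * 11^1*37^1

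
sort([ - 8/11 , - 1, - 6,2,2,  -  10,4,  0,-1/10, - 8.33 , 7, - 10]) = [ - 10, - 10, - 8.33, - 6, - 1, - 8/11, - 1/10 , 0, 2, 2,4, 7 ]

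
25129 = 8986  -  -16143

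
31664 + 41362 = 73026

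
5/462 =5/462 = 0.01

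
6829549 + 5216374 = 12045923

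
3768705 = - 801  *(  -  4705) 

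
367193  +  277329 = 644522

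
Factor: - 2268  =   - 2^2*3^4*7^1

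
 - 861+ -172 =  - 1033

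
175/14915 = 35/2983 = 0.01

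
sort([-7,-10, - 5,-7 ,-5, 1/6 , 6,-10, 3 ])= [ - 10 ,-10,-7,-7,  -  5, - 5, 1/6,  3, 6 ]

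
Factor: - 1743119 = -7^1* 249017^1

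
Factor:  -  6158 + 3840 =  - 2318  =  - 2^1  *  19^1*61^1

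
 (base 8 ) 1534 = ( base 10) 860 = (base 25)19A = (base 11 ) 712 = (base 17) 2GA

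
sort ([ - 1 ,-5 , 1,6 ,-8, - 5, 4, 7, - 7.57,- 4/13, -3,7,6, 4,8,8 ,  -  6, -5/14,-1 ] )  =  [-8, - 7.57,-6, - 5 , - 5 , - 3, - 1 , - 1 , - 5/14, - 4/13, 1, 4, 4 , 6,6, 7, 7, 8,8]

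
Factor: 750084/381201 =250028/127067 = 2^2*283^ ( -1)*449^( - 1)*62507^1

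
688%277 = 134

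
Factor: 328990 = 2^1*5^1* 167^1*197^1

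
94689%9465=39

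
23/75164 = 1/3268 = 0.00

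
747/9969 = 249/3323 = 0.07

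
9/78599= 9/78599=0.00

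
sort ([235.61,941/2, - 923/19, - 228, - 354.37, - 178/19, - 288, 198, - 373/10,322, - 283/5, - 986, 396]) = [ - 986 , -354.37,- 288, - 228,-283/5, - 923/19, - 373/10,-178/19,198, 235.61, 322, 396,941/2]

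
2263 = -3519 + 5782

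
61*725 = 44225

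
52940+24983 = 77923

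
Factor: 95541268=2^2*269^1*88793^1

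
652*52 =33904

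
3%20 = 3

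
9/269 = 9/269 = 0.03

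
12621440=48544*260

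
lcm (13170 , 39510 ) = 39510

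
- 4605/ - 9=511+ 2/3= 511.67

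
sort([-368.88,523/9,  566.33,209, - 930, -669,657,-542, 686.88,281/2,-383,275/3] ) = [ - 930,-669, - 542, - 383,-368.88,523/9,275/3,281/2,209,566.33, 657,  686.88 ]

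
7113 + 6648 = 13761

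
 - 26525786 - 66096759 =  - 92622545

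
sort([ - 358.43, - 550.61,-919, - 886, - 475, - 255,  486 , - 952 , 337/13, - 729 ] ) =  [ - 952 , - 919 , - 886, - 729, - 550.61, - 475, - 358.43, - 255 , 337/13, 486]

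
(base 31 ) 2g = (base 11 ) 71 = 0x4e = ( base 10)78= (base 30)2I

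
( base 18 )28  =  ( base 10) 44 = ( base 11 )40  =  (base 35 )19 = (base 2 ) 101100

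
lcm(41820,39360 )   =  669120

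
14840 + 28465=43305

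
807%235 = 102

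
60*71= 4260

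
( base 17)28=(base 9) 46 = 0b101010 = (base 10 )42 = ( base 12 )36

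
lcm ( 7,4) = 28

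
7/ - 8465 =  - 7/8465 = - 0.00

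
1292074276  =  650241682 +641832594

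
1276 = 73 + 1203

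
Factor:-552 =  -2^3*3^1*23^1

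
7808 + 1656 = 9464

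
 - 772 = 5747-6519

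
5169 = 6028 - 859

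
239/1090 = 239/1090 = 0.22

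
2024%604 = 212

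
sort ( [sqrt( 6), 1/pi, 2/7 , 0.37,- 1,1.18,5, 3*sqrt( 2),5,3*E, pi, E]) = [ - 1,2/7, 1/pi,  0.37,1.18,sqrt( 6 ),E,pi,  3*sqrt ( 2), 5,5,3*E]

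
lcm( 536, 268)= 536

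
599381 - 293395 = 305986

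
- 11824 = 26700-38524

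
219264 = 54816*4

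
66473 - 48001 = 18472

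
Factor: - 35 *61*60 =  - 2^2*3^1*5^2*7^1*61^1  =  - 128100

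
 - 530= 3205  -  3735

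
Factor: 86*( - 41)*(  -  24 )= 2^4*3^1 * 41^1 * 43^1 =84624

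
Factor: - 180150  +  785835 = 3^1 *5^1*149^1 *271^1 = 605685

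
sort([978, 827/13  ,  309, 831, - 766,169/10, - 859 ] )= [ - 859, - 766, 169/10,  827/13,309,831, 978] 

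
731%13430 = 731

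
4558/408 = 11 + 35/204 = 11.17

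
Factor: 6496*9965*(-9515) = -615931069600 = -2^5*5^2*7^1 *11^1*29^1*173^1*1993^1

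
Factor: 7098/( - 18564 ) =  - 2^ ( - 1)*13^1*17^(-1 ) = - 13/34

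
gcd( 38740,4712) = 4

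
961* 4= 3844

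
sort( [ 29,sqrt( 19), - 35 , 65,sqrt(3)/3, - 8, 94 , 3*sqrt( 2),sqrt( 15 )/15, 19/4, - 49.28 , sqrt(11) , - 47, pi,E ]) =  [ - 49.28, - 47, - 35, - 8, sqrt( 15) /15, sqrt(3)/3, E, pi,  sqrt( 11),3*sqrt( 2),sqrt(19 ),  19/4,29,  65,  94]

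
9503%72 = 71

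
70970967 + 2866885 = 73837852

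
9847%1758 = 1057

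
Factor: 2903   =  2903^1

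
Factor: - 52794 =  - 2^1*3^2*7^1 *419^1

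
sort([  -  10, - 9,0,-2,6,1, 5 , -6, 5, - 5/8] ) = [ - 10, - 9, - 6, - 2, - 5/8, 0, 1, 5,5,6]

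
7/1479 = 7/1479 = 0.00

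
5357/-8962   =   - 1 + 3605/8962 =-0.60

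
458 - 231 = 227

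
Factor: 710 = 2^1*5^1*71^1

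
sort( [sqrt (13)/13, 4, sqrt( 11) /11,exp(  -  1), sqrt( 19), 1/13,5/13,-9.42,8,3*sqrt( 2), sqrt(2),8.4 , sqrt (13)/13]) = [ - 9.42,1/13, sqrt( 13)/13,sqrt( 13)/13, sqrt( 11) /11,exp(-1),5/13,sqrt(2),  4, 3*sqrt( 2), sqrt (19), 8,8.4]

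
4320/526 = 8+56/263 = 8.21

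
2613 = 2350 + 263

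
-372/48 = -8 +1/4 = -7.75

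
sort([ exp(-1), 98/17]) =[ exp ( - 1 ),98/17] 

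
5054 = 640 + 4414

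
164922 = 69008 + 95914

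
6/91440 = 1/15240 = 0.00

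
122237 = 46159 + 76078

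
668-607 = 61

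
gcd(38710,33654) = 158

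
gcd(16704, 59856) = 1392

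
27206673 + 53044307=80250980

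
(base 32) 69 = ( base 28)75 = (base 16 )C9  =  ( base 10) 201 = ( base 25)81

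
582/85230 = 97/14205 = 0.01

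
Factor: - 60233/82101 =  - 3^(  -  1)*29^1 * 31^1 * 67^1*27367^( - 1) 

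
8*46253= 370024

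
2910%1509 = 1401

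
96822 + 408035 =504857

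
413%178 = 57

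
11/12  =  11/12 = 0.92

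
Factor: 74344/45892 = 18586/11473 = 2^1*7^( - 1) * 11^( - 1) *149^(-1)*9293^1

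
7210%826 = 602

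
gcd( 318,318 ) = 318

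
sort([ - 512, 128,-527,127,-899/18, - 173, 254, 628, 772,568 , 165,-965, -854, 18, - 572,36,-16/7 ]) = [ - 965,-854,-572,  -  527,-512, - 173, - 899/18,-16/7, 18, 36,127,128, 165, 254,568, 628, 772 ] 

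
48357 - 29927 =18430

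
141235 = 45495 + 95740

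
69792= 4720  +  65072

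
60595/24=2524 +19/24 = 2524.79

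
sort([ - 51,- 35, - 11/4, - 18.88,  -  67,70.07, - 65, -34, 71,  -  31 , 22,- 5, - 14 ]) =[ - 67 ,-65,  -  51,  -  35, - 34  , - 31, - 18.88, - 14,-5,-11/4, 22, 70.07,71]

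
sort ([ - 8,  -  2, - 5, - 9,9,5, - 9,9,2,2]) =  [  -  9, - 9,-8, - 5, - 2,2,2,5, 9,9]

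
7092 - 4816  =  2276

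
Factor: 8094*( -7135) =-2^1*3^1 * 5^1*19^1 * 71^1*1427^1 =- 57750690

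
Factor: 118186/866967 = 2^1*3^( - 1)*59093^1  *  288989^( -1 )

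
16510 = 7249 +9261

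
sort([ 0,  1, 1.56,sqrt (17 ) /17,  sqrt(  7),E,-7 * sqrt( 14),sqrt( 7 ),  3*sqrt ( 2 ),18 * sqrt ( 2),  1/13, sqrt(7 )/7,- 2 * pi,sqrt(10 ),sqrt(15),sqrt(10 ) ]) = [ - 7*sqrt(14),-2*pi, 0, 1/13  ,  sqrt(17)/17, sqrt(7)/7,1, 1.56 , sqrt(7 ) , sqrt ( 7 ), E, sqrt (10 ),sqrt ( 10),sqrt( 15) , 3*sqrt(2 ),18*sqrt(2 ) ]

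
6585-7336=-751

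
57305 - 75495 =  - 18190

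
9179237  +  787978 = 9967215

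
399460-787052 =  - 387592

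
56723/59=961 +24/59 = 961.41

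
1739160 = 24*72465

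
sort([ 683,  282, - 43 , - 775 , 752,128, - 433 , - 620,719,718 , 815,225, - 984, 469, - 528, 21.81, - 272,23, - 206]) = [ - 984, - 775, - 620, - 528 , - 433, - 272, - 206, - 43, 21.81,23, 128,225,  282,469, 683,  718,719,752, 815 ]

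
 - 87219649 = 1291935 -88511584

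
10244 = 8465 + 1779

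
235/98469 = 235/98469 = 0.00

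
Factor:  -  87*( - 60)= 5220  =  2^2*3^2*5^1 * 29^1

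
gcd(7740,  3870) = 3870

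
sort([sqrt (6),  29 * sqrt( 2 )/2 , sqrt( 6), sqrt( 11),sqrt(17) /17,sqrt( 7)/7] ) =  [sqrt( 17 )/17,sqrt(7 ) /7, sqrt( 6), sqrt ( 6),sqrt( 11 ), 29 *sqrt( 2) /2 ]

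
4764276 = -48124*( - 99)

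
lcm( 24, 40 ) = 120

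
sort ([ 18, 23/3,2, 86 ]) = [ 2,23/3,18,86 ] 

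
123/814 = 123/814= 0.15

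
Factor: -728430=  -  2^1*3^1*5^1* 24281^1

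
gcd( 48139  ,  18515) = 3703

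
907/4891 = 907/4891 = 0.19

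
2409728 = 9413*256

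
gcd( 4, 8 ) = 4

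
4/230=2/115  =  0.02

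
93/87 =31/29 = 1.07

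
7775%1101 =68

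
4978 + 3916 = 8894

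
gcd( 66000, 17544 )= 24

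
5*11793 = 58965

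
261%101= 59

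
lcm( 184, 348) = 16008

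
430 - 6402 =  - 5972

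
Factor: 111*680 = 2^3*3^1*5^1*17^1 * 37^1 = 75480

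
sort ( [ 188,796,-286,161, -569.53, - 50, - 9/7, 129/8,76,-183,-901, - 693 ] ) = [  -  901, - 693,-569.53,- 286, - 183, - 50,-9/7,129/8,76, 161,188 , 796]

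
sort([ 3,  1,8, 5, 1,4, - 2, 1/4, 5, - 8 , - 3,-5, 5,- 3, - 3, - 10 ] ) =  [-10,-8 , - 5 , - 3, - 3, - 3 , - 2,1/4,1, 1, 3, 4,5, 5 , 5, 8 ] 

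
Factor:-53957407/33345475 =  - 5^( - 2 )*7^1*19^ ( - 1 )*89^1 * 257^1*337^1 * 70201^(  -  1 ) 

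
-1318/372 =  - 659/186=- 3.54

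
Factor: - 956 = -2^2* 239^1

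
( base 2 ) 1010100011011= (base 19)ei7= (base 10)5403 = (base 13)25C8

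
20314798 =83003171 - 62688373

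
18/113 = 18/113=0.16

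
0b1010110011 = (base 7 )2005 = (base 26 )10F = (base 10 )691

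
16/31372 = 4/7843= 0.00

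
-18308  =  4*( - 4577) 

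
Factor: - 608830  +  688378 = 79548 = 2^2*3^1*7^1*947^1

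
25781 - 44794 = -19013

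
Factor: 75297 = 3^1 * 19^1  *  1321^1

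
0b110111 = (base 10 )55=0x37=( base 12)47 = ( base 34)1l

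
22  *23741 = 522302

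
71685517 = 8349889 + 63335628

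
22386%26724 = 22386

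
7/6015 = 7/6015 = 0.00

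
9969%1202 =353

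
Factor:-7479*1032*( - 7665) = 59160984120 =2^3* 3^5 * 5^1*7^1*43^1*73^1 * 277^1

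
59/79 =59/79 = 0.75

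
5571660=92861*60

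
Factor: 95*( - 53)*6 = -30210 = -  2^1*3^1*5^1*19^1*53^1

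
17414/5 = 17414/5 = 3482.80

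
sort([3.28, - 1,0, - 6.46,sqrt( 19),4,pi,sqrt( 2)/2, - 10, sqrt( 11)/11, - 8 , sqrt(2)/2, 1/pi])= [ - 10,  -  8, - 6.46, - 1,  0,sqrt( 11)/11,1/pi , sqrt( 2)/2,sqrt( 2)/2, pi,3.28, 4, sqrt( 19)] 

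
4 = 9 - 5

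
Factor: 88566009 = 3^1*7^1*73^1*57773^1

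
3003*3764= 11303292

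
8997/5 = 8997/5 = 1799.40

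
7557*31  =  234267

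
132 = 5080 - 4948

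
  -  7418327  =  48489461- 55907788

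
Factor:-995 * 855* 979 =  - 832859775 =-3^2*5^2*11^1*19^1*89^1*199^1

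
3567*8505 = 30337335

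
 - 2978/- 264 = 1489/132  =  11.28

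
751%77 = 58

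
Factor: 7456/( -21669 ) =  - 32/93 = - 2^5*3^( -1 )*31^( - 1 ) 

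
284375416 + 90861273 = 375236689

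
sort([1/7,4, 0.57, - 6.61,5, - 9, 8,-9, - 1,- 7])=[ - 9,-9, - 7, - 6.61, - 1, 1/7,0.57 , 4, 5, 8] 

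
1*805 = 805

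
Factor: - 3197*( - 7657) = 24479429 = 13^1* 19^1 * 23^1*31^1*139^1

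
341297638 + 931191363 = 1272489001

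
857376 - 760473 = 96903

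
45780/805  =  56 + 20/23 =56.87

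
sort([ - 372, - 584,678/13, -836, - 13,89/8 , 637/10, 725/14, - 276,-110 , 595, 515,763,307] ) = [  -  836, - 584,- 372, - 276,-110,-13, 89/8 , 725/14, 678/13, 637/10,307,515,  595, 763]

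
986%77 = 62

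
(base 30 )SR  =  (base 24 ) 1C3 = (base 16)363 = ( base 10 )867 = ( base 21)1K6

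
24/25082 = 12/12541 = 0.00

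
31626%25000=6626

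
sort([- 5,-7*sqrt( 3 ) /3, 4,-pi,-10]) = [ -10,-5, - 7*sqrt (3 ) /3, -pi,4]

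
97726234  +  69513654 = 167239888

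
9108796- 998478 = 8110318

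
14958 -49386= - 34428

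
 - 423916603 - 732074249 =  - 1155990852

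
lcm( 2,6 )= 6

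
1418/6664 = 709/3332=0.21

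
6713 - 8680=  - 1967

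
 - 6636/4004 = - 237/143= -1.66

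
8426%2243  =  1697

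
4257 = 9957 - 5700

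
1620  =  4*405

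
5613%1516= 1065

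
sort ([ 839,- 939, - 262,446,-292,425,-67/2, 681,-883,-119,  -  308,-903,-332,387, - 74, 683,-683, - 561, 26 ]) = [ - 939,  -  903,-883, - 683,-561, - 332,- 308, - 292, - 262, - 119, - 74,-67/2, 26,  387, 425, 446,681,  683 , 839] 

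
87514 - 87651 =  - 137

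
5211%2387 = 437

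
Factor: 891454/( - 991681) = -2^1 *61^1*223^( - 1 ) * 4447^(-1 )*7307^1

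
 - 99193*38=  -  3769334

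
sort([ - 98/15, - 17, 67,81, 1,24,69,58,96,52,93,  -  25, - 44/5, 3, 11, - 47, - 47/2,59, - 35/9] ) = [ - 47, - 25,-47/2, - 17, -44/5, - 98/15, - 35/9 , 1,3, 11,24,52 , 58,59, 67, 69, 81,93,96 ] 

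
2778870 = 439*6330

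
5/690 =1/138 = 0.01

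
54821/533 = 102+35/41 = 102.85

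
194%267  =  194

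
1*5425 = 5425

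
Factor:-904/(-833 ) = 2^3*7^(-2) *17^( - 1)*113^1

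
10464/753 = 3488/251  =  13.90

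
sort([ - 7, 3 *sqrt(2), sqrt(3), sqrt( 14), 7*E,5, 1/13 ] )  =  [ - 7, 1/13, sqrt( 3), sqrt(14),3*sqrt(2), 5,7*E]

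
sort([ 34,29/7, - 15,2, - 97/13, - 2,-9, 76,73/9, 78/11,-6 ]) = [ - 15, - 9, - 97/13, - 6, - 2,2,29/7, 78/11,73/9,34, 76]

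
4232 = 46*92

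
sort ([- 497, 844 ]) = [ - 497 , 844 ] 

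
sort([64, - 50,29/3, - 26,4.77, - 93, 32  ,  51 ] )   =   [-93, - 50, - 26, 4.77, 29/3, 32, 51, 64]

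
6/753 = 2/251 =0.01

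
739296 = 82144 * 9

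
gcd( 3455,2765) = 5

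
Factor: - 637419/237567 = - 212473/79189 = - 11^( - 1) * 23^ ( - 1)*179^1*313^( - 1)*1187^1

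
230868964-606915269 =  - 376046305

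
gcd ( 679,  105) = 7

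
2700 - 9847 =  - 7147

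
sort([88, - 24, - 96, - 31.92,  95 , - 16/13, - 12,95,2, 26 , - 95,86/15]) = [ - 96, - 95,-31.92, - 24, - 12,- 16/13, 2,86/15, 26,88, 95, 95 ]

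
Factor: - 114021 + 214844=100823^1 = 100823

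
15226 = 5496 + 9730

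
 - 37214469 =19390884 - 56605353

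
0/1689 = 0  =  0.00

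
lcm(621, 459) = 10557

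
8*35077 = 280616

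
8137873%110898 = 42319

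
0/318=0=0.00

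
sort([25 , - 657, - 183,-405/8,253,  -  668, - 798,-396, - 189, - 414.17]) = [- 798,  -  668 , - 657, - 414.17,-396, - 189,-183, - 405/8, 25,253] 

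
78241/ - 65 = -1204 + 19/65 = -1203.71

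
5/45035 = 1/9007 = 0.00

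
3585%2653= 932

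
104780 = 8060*13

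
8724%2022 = 636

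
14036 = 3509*4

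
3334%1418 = 498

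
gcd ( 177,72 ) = 3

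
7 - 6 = 1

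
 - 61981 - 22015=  - 83996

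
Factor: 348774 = 2^1*3^1*58129^1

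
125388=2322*54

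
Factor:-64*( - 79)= 2^6*79^1 =5056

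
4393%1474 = 1445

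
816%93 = 72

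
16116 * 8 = 128928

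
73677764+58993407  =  132671171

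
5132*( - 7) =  - 35924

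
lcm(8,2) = 8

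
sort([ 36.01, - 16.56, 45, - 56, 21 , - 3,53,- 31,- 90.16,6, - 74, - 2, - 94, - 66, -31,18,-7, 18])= [ - 94, - 90.16, - 74, - 66  , - 56, - 31, - 31, -16.56, - 7,-3, - 2, 6, 18,18, 21,36.01, 45,53]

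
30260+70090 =100350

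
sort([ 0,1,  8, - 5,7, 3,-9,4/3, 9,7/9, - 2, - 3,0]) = [ - 9, - 5, - 3, - 2, 0,0,  7/9,1,4/3,  3,7,8, 9]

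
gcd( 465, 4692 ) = 3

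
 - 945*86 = -81270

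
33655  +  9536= 43191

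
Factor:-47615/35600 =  - 107/80 = - 2^( - 4 )*5^( - 1 ) * 107^1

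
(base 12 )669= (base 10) 945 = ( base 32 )TH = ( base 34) rr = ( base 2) 1110110001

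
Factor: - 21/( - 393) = 7^1*131^( - 1 ) = 7/131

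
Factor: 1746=2^1*3^2 * 97^1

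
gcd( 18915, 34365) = 15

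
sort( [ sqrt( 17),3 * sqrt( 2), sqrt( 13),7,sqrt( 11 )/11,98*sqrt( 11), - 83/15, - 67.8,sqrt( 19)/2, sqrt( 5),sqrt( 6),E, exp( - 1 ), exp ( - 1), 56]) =[ - 67.8, - 83/15 , sqrt( 11 )/11,exp( - 1),exp( - 1),sqrt( 19)/2,sqrt( 5),sqrt( 6),E, sqrt(13),  sqrt( 17 ), 3*sqrt( 2 ),7, 56, 98*sqrt( 11)]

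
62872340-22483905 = 40388435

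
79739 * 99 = 7894161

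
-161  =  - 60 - 101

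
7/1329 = 7/1329 = 0.01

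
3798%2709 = 1089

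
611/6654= 611/6654= 0.09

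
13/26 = 1/2  =  0.50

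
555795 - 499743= 56052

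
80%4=0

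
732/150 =122/25= 4.88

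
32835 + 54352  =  87187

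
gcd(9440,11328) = 1888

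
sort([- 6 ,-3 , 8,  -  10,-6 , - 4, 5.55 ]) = [ - 10,-6, - 6,-4,  -  3,5.55, 8]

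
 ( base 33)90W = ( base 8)23151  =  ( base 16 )2669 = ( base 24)H1H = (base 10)9833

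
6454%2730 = 994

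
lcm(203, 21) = 609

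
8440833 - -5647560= 14088393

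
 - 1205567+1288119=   82552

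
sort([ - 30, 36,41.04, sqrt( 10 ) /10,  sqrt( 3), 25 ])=[ - 30, sqrt( 10)/10,sqrt( 3 ) , 25,36, 41.04]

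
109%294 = 109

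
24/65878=12/32939 = 0.00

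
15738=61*258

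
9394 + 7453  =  16847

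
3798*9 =34182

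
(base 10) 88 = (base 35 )2I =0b1011000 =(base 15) 5d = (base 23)3j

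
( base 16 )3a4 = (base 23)1hc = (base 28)158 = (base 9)1245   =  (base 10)932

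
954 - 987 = - 33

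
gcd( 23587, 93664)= 1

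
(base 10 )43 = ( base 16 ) 2b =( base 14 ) 31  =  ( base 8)53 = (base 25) 1i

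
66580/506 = 131  +  147/253= 131.58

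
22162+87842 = 110004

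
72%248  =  72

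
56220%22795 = 10630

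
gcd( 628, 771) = 1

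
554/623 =554/623  =  0.89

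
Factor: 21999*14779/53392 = 2^( - 4)*3^1*47^(-1 )*71^( - 1) * 7333^1*14779^1  =  325123221/53392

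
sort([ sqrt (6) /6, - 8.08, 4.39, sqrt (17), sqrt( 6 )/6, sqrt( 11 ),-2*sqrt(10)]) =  [ - 8.08, - 2*sqrt( 10), sqrt(6) /6,  sqrt( 6)/6, sqrt(11), sqrt( 17 ),4.39]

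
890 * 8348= 7429720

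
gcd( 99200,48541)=1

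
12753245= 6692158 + 6061087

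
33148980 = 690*48042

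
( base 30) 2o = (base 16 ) 54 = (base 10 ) 84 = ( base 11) 77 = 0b1010100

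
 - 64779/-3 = 21593/1 = 21593.00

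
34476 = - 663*( - 52)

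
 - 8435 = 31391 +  - 39826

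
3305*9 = 29745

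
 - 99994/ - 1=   99994+0/1 = 99994.00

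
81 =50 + 31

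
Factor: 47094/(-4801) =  - 2^1*3^1 *47^1*167^1 * 4801^(-1 ) 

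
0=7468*0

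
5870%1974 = 1922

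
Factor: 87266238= 2^1*3^1*14544373^1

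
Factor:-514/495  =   - 2^1*3^ ( - 2)*5^( - 1 )*11^( - 1 )*  257^1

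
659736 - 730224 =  - 70488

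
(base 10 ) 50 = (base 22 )26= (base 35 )1f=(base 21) 28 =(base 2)110010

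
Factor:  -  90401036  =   - 2^2*11^2*17^1*10987^1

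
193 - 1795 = -1602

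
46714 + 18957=65671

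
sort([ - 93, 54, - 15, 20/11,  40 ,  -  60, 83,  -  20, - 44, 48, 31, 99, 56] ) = [ - 93,  -  60,-44, - 20, - 15, 20/11, 31,40,48,54, 56,83,  99] 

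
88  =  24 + 64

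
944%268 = 140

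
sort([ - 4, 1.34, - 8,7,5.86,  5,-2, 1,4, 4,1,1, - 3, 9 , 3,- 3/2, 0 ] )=[  -  8,  -  4 ,  -  3, - 2, - 3/2, 0  ,  1, 1,1, 1.34,3,4, 4 , 5, 5.86 , 7, 9]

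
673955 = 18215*37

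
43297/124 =349 + 21/124=349.17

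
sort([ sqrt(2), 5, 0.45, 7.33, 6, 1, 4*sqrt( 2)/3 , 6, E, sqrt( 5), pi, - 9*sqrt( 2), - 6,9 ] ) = [ - 9*sqrt ( 2 ), - 6, 0.45, 1, sqrt( 2 ),4*sqrt( 2 )/3,sqrt(5) , E, pi, 5, 6,6, 7.33, 9 ] 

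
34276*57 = 1953732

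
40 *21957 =878280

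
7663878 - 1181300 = 6482578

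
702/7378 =351/3689= 0.10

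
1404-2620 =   -  1216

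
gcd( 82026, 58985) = 1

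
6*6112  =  36672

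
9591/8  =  1198+ 7/8 = 1198.88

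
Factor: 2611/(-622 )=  - 2^(-1)*7^1*311^ ( - 1 )*373^1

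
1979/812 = 1979/812 = 2.44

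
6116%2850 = 416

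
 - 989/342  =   - 3 + 37/342 = - 2.89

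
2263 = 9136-6873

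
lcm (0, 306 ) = 0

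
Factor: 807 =3^1*269^1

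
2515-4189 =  - 1674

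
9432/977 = 9432/977= 9.65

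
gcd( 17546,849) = 283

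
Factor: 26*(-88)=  - 2^4 * 11^1*13^1= - 2288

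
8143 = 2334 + 5809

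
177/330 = 59/110  =  0.54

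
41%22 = 19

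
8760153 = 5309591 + 3450562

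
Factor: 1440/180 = 8 = 2^3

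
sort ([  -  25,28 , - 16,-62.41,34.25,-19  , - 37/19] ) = [-62.41,  -  25,-19,- 16, - 37/19,28, 34.25] 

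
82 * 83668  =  6860776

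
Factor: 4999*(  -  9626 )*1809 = -87049756566 = -2^1 * 3^3*67^1*4813^1*4999^1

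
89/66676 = 89/66676 =0.00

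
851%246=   113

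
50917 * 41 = 2087597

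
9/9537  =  3/3179=0.00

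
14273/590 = 24+113/590 = 24.19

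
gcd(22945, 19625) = 5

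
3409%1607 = 195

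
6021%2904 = 213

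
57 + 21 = 78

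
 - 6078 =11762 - 17840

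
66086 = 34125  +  31961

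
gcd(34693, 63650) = 1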